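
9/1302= 3/434= 0.01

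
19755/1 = 19755 = 19755.00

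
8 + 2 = 10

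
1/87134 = 1/87134 = 0.00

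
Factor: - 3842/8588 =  - 2^( - 1)*17^1*19^ ( - 1) = - 17/38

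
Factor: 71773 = 13^1* 5521^1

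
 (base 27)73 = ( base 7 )363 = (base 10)192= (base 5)1232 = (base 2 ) 11000000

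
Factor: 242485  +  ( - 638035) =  - 2^1*3^3*5^2 * 293^1 = - 395550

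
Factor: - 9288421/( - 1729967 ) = 227^( - 1 )* 7621^( - 1)*9288421^1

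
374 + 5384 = 5758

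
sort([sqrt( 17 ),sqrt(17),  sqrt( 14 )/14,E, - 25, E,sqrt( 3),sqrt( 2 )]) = [ - 25,sqrt ( 14 ) /14, sqrt( 2 ), sqrt ( 3),E,E , sqrt(17),sqrt ( 17 )]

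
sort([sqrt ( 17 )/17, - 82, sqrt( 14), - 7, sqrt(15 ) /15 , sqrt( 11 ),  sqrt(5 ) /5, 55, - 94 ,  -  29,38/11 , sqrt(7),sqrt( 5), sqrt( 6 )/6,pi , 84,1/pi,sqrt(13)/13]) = [ - 94, - 82, - 29, - 7, sqrt ( 17 ) /17,sqrt( 15 ) /15,sqrt(13 ) /13,  1/pi, sqrt(6) /6,sqrt (5)/5,sqrt( 5),sqrt(7), pi, sqrt(11),38/11, sqrt(14 ),55, 84 ]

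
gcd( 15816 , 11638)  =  2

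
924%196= 140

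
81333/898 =90+ 513/898 = 90.57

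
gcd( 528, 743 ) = 1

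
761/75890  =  761/75890 = 0.01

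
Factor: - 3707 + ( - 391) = -2^1*3^1 * 683^1 = - 4098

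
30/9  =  3 + 1/3 = 3.33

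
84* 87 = 7308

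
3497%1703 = 91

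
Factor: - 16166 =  - 2^1*59^1*137^1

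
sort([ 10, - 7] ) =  [ -7,10] 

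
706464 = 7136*99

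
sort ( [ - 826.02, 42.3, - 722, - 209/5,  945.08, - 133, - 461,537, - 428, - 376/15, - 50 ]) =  [ - 826.02, - 722 , - 461, - 428, - 133, - 50,-209/5,  -  376/15, 42.3,537 , 945.08 ] 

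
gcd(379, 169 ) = 1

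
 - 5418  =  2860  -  8278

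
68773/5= 13754 + 3/5=13754.60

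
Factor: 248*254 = 2^4*31^1*127^1 = 62992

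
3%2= 1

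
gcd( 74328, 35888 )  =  8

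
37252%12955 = 11342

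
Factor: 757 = 757^1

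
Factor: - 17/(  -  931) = 7^ ( - 2)*17^1 * 19^( - 1) 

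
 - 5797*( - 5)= 28985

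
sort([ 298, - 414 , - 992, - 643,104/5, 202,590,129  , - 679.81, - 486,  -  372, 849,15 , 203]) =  [ - 992, - 679.81, -643,- 486, - 414,-372, 15 , 104/5,129,202,203,  298,590,849 ] 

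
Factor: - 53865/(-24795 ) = 63/29  =  3^2*7^1*29^( -1 )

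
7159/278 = 7159/278 =25.75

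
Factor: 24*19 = 2^3*3^1*19^1=456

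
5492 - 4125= 1367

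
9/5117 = 9/5117=   0.00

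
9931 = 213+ 9718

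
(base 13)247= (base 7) 1105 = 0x18d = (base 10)397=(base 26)f7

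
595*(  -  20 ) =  - 11900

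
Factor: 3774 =2^1*3^1*17^1*37^1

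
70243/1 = 70243  =  70243.00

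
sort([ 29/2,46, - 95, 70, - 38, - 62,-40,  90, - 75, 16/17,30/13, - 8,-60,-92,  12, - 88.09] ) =[- 95,  -  92, - 88.09,-75, -62 ,-60, - 40, - 38, - 8, 16/17,  30/13,  12,29/2, 46,70, 90]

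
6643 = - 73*( - 91)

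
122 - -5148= 5270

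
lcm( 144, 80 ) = 720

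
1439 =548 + 891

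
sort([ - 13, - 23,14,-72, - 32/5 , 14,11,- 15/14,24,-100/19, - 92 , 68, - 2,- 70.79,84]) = [ - 92, - 72,  -  70.79,  -  23, - 13,  -  32/5, - 100/19, -2,-15/14,  11,14, 14, 24,68 , 84 ] 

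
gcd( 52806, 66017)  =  1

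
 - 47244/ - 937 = 47244/937= 50.42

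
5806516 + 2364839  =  8171355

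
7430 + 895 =8325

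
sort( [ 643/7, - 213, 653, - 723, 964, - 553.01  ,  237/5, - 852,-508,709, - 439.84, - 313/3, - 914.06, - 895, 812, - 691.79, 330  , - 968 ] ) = [ - 968, - 914.06, - 895, - 852, - 723, - 691.79 , - 553.01, - 508, - 439.84,-213, - 313/3,237/5 , 643/7, 330,653 , 709, 812, 964]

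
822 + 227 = 1049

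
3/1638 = 1/546 = 0.00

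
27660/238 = 13830/119 = 116.22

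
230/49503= 230/49503= 0.00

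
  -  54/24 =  - 9/4 = - 2.25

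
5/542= 5/542 = 0.01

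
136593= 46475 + 90118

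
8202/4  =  4101/2 = 2050.50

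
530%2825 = 530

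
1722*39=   67158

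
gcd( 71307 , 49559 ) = 1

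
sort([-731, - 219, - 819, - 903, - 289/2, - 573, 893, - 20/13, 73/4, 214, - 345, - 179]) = [ - 903, - 819, - 731, - 573, - 345,  -  219, - 179, - 289/2 , - 20/13, 73/4, 214, 893 ] 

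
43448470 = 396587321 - 353138851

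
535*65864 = 35237240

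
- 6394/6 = -3197/3  =  - 1065.67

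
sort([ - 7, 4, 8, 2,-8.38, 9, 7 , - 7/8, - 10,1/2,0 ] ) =[ - 10, - 8.38,  -  7,-7/8,0,1/2, 2, 4, 7,8,9 ] 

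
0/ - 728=0/1=- 0.00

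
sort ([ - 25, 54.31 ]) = [ - 25,54.31]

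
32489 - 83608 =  - 51119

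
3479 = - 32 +3511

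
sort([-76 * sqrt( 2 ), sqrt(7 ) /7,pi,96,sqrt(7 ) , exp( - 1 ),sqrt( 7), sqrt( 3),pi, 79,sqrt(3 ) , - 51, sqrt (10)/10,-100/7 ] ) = [ - 76 * sqrt(2), - 51 ,-100/7,sqrt( 10)/10,exp( - 1)  ,  sqrt(7 )/7, sqrt ( 3), sqrt(3),sqrt(7) , sqrt(7),pi,pi, 79 , 96]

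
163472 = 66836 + 96636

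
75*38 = 2850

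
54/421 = 54/421 = 0.13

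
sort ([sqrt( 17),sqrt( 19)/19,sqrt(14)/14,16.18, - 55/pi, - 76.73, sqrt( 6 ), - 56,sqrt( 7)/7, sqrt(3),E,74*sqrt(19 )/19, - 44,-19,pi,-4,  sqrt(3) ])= [ -76.73, - 56, - 44, - 19,  -  55/pi,-4, sqrt( 19)/19,sqrt(14 )/14, sqrt( 7)/7, sqrt( 3), sqrt( 3 ), sqrt( 6),E,pi, sqrt(17 ),  16.18, 74*sqrt( 19)/19]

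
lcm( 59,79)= 4661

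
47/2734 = 47/2734 = 0.02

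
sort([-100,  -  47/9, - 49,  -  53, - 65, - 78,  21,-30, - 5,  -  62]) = [ - 100,-78, - 65, - 62, - 53, - 49, - 30, - 47/9, - 5, 21] 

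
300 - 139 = 161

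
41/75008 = 41/75008=0.00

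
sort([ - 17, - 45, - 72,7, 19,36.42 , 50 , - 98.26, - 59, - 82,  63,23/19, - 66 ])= [ - 98.26, - 82, - 72, - 66, - 59,-45, - 17,23/19,7 , 19,36.42, 50, 63] 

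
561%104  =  41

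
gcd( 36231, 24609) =39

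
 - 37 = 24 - 61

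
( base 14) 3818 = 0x265E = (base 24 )H16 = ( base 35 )80M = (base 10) 9822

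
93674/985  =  95 + 99/985 = 95.10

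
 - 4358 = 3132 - 7490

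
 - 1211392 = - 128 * 9464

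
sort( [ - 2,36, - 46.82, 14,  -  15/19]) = [  -  46.82, - 2,-15/19 , 14, 36] 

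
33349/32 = 1042+5/32 = 1042.16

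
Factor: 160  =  2^5*  5^1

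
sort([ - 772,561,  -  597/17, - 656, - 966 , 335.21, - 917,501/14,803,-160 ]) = [  -  966, - 917, - 772,-656, - 160, - 597/17, 501/14,335.21,  561, 803]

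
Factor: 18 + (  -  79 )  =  - 61^1 =- 61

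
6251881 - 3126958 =3124923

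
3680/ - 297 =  - 3680/297 = -12.39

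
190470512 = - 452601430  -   - 643071942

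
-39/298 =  - 1+259/298 = - 0.13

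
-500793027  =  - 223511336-277281691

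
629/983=629/983 = 0.64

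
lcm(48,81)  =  1296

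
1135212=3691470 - 2556258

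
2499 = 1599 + 900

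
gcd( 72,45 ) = 9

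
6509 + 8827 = 15336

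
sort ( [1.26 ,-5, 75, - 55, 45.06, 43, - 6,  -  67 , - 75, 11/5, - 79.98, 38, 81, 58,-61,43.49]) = [ - 79.98, - 75, - 67, - 61,-55 ,-6,-5, 1.26,11/5,38,43,  43.49, 45.06, 58,75, 81 ]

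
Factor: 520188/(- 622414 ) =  -402/481=- 2^1* 3^1 * 13^( - 1) * 37^( - 1)*67^1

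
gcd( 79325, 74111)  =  1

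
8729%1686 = 299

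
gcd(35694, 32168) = 2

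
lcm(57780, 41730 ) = 751140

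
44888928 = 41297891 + 3591037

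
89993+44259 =134252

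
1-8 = -7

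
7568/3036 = 172/69 = 2.49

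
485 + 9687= 10172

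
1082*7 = 7574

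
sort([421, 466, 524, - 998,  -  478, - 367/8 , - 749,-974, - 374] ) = [- 998, - 974, - 749, - 478, - 374, - 367/8, 421, 466,  524] 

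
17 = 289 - 272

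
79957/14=5711 + 3/14 = 5711.21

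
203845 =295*691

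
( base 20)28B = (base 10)971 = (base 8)1713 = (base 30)12b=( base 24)1GB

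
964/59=16 + 20/59=16.34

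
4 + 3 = 7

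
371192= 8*46399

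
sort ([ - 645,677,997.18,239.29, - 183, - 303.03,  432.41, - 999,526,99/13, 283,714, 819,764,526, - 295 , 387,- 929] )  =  [ - 999, - 929, - 645, - 303.03,-295, - 183,99/13,239.29,283,387, 432.41,526,526 , 677,714, 764,  819,  997.18]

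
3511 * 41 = 143951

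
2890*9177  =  26521530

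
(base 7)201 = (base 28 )3F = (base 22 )4b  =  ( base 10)99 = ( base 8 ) 143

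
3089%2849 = 240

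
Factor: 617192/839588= 358/487 = 2^1*179^1 * 487^( - 1) 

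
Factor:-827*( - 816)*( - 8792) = -5933122944 = -  2^7 * 3^1*7^1 * 17^1 * 157^1*827^1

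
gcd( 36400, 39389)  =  7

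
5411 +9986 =15397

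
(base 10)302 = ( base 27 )b5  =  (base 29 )AC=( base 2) 100101110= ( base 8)456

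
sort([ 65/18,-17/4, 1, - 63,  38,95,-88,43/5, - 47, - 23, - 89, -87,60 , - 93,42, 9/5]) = [ - 93, - 89, - 88, - 87,-63,- 47, - 23, - 17/4,1,9/5,65/18,43/5,38,42,60, 95] 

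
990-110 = 880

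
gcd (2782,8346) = 2782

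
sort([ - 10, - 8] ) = [- 10, - 8 ] 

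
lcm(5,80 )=80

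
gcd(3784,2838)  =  946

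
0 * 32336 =0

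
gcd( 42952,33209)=1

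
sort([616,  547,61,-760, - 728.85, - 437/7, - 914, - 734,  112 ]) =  [ - 914,-760 , - 734, - 728.85,  -  437/7, 61, 112,547, 616]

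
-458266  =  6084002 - 6542268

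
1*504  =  504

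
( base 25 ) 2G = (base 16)42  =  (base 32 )22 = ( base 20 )36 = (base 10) 66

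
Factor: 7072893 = 3^3* 261959^1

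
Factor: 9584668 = 2^2 * 17^1 * 59^1*2389^1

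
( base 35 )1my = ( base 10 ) 2029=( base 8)3755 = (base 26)301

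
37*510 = 18870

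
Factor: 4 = 2^2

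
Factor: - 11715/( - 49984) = 15/64=2^ ( - 6 )*3^1 * 5^1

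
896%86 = 36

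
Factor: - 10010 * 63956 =- 2^3 * 5^1*7^1*11^1*13^1*59^1*271^1 = - 640199560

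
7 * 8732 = 61124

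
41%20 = 1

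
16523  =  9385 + 7138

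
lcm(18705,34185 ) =991365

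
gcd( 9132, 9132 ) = 9132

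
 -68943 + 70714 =1771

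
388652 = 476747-88095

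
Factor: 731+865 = 2^2 * 3^1*7^1*19^1 = 1596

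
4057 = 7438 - 3381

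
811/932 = 811/932 =0.87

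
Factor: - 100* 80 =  -8000=- 2^6*5^3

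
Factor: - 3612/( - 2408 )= 3/2=   2^ (- 1) * 3^1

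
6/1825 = 6/1825 = 0.00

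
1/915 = 1/915 = 0.00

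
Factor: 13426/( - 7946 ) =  - 7^2*29^( - 1 ) = - 49/29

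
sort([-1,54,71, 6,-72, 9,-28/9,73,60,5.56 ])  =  [ - 72,-28/9, - 1,5.56,6,9,54, 60,71,73]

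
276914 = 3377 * 82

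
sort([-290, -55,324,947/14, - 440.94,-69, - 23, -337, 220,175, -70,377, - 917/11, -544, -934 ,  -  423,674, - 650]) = [ - 934, - 650 ,-544, - 440.94, - 423, - 337, - 290,-917/11,-70, - 69,-55, - 23,947/14, 175 , 220,324,377,674]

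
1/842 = 1/842 = 0.00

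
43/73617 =43/73617 = 0.00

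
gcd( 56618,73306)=2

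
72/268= 18/67=0.27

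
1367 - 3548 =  - 2181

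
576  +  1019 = 1595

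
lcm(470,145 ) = 13630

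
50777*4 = 203108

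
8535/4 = 2133+ 3/4 = 2133.75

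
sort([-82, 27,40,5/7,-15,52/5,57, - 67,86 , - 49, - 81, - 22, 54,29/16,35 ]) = [  -  82, - 81, - 67, - 49 , - 22, - 15, 5/7, 29/16,52/5, 27,35, 40, 54, 57 , 86] 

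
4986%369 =189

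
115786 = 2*57893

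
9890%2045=1710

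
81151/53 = 81151/53 = 1531.15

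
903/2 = 903/2 =451.50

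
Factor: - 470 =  - 2^1 * 5^1*47^1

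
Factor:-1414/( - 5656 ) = 1/4=2^( - 2)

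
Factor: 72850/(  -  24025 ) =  - 94/31 = - 2^1*31^( - 1) * 47^1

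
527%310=217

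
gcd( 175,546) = 7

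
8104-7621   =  483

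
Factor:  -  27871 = -47^1*593^1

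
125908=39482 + 86426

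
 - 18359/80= - 230+41/80 = - 229.49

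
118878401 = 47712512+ 71165889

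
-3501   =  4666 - 8167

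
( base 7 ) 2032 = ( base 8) 1305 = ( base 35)K9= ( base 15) 324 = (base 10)709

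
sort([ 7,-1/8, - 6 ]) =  [ - 6,  -  1/8,7]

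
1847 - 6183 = -4336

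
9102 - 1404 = 7698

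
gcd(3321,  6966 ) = 81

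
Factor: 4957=4957^1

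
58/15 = 58/15 =3.87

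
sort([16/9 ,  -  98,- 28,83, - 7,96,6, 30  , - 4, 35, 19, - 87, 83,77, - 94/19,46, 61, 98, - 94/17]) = [ - 98, - 87, - 28, -7, - 94/17, - 94/19, - 4,16/9, 6  ,  19,30,35, 46,61,77,83,83, 96,98 ] 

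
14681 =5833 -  - 8848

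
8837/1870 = 8837/1870 =4.73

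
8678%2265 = 1883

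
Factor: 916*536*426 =2^6 * 3^1*67^1*71^1*229^1 =209155776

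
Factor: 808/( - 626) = - 2^2 * 101^1*313^ ( - 1 ) = - 404/313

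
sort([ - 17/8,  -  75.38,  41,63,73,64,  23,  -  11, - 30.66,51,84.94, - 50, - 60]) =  [-75.38,-60 , - 50, - 30.66, - 11, -17/8,23, 41,51,63,64,73,84.94 ] 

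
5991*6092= 36497172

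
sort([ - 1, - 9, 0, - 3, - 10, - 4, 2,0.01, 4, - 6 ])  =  [  -  10, - 9,- 6, -4, - 3, - 1,0, 0.01,2,4 ] 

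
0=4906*0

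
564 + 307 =871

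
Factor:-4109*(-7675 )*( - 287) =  - 9050997025   =  -  5^2*7^2 * 41^1*307^1*587^1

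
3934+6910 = 10844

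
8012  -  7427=585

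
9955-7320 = 2635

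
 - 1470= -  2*735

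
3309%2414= 895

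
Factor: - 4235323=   -  127^1*33349^1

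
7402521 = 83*89187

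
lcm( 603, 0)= 0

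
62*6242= 387004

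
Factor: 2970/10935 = 22/81 = 2^1*3^( - 4 )*11^1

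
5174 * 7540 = 39011960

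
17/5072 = 17/5072 = 0.00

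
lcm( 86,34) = 1462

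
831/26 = 831/26 =31.96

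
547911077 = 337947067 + 209964010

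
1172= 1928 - 756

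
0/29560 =0 = 0.00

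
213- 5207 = - 4994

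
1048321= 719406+328915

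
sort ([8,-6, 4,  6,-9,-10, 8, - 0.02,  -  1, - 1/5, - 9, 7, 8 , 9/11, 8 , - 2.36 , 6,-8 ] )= [ - 10, - 9, - 9,-8,- 6,  -  2.36,-1, - 1/5,-0.02, 9/11, 4, 6,6,  7,8, 8, 8,8 ]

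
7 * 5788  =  40516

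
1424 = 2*712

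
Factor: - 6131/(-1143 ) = 3^(- 2 )*127^( - 1)*6131^1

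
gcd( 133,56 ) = 7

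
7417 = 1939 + 5478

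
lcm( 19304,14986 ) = 1138936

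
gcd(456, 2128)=152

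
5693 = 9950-4257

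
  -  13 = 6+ - 19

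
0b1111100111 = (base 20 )29j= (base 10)999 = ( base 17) 37d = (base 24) 1hf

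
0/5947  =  0 = 0.00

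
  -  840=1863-2703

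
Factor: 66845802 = 2^1*3^1*17^1*655351^1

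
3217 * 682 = 2193994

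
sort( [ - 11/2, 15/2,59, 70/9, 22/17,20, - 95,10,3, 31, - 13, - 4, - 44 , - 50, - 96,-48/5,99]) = [ - 96,  -  95, - 50, - 44,-13 ,- 48/5, - 11/2, - 4, 22/17, 3 , 15/2, 70/9,10,  20, 31,59 , 99] 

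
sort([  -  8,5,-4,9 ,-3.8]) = [ - 8, - 4 ,-3.8 , 5 , 9]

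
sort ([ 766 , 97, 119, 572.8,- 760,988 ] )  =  [ - 760 , 97,119,572.8,766, 988 ] 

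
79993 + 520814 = 600807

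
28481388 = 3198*8906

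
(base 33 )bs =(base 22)HH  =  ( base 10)391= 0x187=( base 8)607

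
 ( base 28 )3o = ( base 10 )108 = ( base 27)40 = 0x6C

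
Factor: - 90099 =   -  3^3*47^1 * 71^1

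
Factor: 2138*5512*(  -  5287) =-62305476272 = - 2^4*13^1*17^1*53^1*311^1*1069^1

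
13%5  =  3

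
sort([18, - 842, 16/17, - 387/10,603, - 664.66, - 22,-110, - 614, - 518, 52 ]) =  [ - 842 , - 664.66, - 614, - 518,-110, - 387/10, - 22,16/17,18, 52,603 ] 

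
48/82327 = 48/82327 =0.00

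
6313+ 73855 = 80168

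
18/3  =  6 = 6.00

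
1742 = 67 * 26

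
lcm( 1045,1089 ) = 103455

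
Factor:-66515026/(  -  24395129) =2^1*11^( - 1)*31^1*739^( - 1)*3001^( - 1)*1072823^1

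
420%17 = 12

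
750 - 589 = 161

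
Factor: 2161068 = 2^2 *3^1*7^1*13^1*  1979^1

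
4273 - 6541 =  - 2268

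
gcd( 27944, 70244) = 4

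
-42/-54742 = 21/27371=0.00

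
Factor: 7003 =47^1*149^1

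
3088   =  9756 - 6668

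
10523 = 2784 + 7739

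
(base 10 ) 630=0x276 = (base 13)396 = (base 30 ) l0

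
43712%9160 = 7072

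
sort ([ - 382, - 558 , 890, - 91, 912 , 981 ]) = [-558, - 382, - 91,890,912,981]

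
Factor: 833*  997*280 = 232540280=2^3 * 5^1*7^3*17^1*997^1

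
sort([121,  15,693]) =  [15, 121, 693]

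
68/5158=34/2579  =  0.01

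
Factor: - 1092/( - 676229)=2^2*3^1*7^1*13^1 * 19^( - 1)*35591^ (-1) 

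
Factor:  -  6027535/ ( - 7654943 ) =5^1*431^1*751^( - 1)*2797^1*10193^( - 1 )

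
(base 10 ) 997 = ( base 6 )4341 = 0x3e5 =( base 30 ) 137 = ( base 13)5b9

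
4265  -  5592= -1327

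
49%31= 18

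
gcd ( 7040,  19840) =640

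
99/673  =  99/673   =  0.15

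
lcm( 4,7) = 28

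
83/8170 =83/8170 = 0.01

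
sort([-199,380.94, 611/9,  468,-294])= [ - 294,- 199,611/9,  380.94, 468]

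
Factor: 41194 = 2^1*43^1*479^1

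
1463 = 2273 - 810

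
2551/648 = 2551/648= 3.94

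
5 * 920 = 4600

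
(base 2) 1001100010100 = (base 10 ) 4884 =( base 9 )6626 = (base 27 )6IO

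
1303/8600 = 1303/8600 = 0.15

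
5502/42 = 131 = 131.00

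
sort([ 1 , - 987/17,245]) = [ - 987/17,1,245]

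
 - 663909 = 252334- 916243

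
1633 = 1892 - 259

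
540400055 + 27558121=567958176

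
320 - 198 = 122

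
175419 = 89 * 1971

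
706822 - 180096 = 526726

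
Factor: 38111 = 23^1*1657^1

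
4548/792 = 379/66 = 5.74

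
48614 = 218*223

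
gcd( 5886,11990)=218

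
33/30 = 11/10 = 1.10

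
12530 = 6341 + 6189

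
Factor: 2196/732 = 3^1 = 3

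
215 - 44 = 171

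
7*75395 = 527765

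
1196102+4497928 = 5694030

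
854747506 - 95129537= 759617969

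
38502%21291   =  17211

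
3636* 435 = 1581660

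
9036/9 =1004= 1004.00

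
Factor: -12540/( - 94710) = 38/287 = 2^1*7^(  -  1 )*19^1*41^( - 1)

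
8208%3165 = 1878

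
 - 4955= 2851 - 7806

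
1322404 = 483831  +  838573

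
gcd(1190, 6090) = 70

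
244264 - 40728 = 203536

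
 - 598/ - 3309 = 598/3309 =0.18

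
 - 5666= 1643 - 7309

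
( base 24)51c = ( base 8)5544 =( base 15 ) CE6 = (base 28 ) 3K4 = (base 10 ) 2916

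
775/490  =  155/98  =  1.58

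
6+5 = 11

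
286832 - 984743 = -697911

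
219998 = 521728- 301730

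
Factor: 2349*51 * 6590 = 2^1 *3^5*5^1*17^1*29^1*659^1  =  789475410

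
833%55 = 8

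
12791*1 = 12791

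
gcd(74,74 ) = 74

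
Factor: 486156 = 2^2*3^1*11^1* 29^1*127^1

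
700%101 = 94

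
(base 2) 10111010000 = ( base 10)1488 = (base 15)693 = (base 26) 256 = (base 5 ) 21423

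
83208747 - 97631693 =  - 14422946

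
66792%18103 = 12483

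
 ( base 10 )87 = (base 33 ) 2l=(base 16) 57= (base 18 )4F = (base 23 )3i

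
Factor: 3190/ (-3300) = -29/30 = - 2^( - 1 ) * 3^ ( - 1) * 5^( - 1 )*29^1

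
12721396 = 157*81028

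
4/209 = 4/209 = 0.02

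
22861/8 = 2857+ 5/8=   2857.62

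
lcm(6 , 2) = 6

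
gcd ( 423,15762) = 3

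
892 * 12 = 10704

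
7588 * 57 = 432516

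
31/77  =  31/77 = 0.40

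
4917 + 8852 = 13769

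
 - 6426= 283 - 6709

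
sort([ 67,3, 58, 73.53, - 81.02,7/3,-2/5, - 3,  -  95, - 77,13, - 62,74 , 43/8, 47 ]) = [ - 95, - 81.02, - 77 , - 62, - 3, - 2/5,7/3,  3,  43/8,13,47,58, 67,73.53, 74] 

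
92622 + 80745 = 173367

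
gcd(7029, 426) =213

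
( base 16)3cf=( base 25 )1E0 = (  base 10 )975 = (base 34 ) sn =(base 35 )RU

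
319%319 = 0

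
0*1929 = 0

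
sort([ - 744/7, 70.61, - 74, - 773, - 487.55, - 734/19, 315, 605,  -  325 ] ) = [  -  773, - 487.55,-325, - 744/7,-74,-734/19,70.61 , 315, 605 ]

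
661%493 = 168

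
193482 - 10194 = 183288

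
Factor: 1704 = 2^3 * 3^1*71^1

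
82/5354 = 41/2677 =0.02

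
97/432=97/432 = 0.22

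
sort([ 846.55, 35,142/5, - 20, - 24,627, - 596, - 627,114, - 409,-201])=[ - 627, - 596,  -  409,  -  201, - 24, - 20,142/5,35,114,627,846.55]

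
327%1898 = 327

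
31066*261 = 8108226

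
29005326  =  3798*7637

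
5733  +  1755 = 7488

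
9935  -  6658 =3277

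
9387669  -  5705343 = 3682326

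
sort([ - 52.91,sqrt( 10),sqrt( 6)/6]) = [  -  52.91, sqrt( 6)/6, sqrt ( 10 )] 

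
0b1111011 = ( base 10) 123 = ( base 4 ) 1323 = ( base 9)146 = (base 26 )4j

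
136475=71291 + 65184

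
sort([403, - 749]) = [-749,  403]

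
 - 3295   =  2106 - 5401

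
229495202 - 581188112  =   - 351692910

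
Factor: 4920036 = 2^2  *3^1*11^1 * 37273^1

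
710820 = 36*19745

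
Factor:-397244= - 2^2 * 47^1*2113^1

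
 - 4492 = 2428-6920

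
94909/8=11863 + 5/8 = 11863.62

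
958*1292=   1237736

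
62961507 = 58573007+4388500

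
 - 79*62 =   -  4898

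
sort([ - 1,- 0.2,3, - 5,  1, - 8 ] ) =[ - 8, - 5,-1, - 0.2, 1, 3]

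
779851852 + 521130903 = 1300982755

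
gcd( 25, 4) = 1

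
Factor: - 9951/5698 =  - 2^ (-1 ) * 3^1*7^( - 1)*11^( - 1 )*31^1*37^(-1)*107^1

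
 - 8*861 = -6888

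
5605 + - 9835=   -  4230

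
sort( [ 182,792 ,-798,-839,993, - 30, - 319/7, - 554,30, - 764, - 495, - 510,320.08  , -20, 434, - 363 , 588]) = [ - 839,  -  798  ,-764, - 554, - 510,  -  495, - 363 , - 319/7, - 30, - 20,  30, 182,320.08,434, 588,792,993] 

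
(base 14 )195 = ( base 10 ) 327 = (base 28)BJ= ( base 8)507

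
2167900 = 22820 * 95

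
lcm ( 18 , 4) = 36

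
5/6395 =1/1279 = 0.00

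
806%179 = 90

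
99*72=7128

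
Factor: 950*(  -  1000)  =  -950000 = -  2^4 * 5^5*19^1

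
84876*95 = 8063220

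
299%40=19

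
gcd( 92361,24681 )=3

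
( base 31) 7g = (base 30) 7N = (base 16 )e9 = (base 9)278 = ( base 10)233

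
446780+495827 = 942607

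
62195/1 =62195 = 62195.00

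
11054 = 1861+9193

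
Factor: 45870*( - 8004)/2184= - 15297645/91 = - 3^1*5^1*7^( - 1)*11^1 * 13^( - 1)*23^1*29^1*139^1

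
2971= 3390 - 419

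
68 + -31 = 37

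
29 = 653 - 624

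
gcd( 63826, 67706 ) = 194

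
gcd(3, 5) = 1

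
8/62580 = 2/15645 = 0.00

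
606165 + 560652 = 1166817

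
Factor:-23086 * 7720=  - 178223920 = - 2^4 * 5^1*7^1 * 17^1 * 97^1*193^1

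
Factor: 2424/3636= 2^1*3^( - 1 ) = 2/3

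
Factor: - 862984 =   -  2^3*107873^1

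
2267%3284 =2267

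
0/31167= 0 =0.00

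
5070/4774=2535/2387=1.06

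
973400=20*48670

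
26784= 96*279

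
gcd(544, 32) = 32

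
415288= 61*6808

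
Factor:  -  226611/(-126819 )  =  61^(-1)*109^1 = 109/61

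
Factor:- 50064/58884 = -2^2*149^1 * 701^ (- 1) = - 596/701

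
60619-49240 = 11379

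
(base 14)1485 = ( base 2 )111000111101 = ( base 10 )3645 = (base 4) 320331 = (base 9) 5000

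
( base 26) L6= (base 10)552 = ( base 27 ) KC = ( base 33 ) GO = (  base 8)1050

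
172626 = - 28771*( - 6) 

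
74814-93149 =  - 18335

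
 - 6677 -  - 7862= 1185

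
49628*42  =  2084376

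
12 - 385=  - 373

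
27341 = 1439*19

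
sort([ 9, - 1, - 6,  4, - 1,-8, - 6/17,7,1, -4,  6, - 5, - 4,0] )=[-8, - 6, -5, - 4, - 4,- 1, - 1, - 6/17, 0, 1,  4,  6,  7,9 ]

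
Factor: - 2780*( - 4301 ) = 11956780= 2^2*5^1*11^1*17^1*23^1*139^1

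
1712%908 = 804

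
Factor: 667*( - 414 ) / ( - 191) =2^1*3^2*23^2*29^1*191^( - 1)=   276138/191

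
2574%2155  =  419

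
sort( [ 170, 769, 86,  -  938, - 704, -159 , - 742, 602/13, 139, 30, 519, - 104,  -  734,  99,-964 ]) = [ - 964,- 938,-742, - 734,-704, - 159, -104, 30,602/13, 86, 99, 139 , 170 , 519, 769] 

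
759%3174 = 759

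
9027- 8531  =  496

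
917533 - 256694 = 660839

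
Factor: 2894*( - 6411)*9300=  - 2^3*3^2 * 5^2*31^1*1447^1 * 2137^1 = - 172546936200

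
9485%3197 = 3091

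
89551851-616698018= - 527146167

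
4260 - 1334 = 2926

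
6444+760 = 7204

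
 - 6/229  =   - 1 + 223/229 =- 0.03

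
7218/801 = 802/89 = 9.01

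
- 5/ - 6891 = 5/6891 = 0.00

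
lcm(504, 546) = 6552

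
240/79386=40/13231 = 0.00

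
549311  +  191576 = 740887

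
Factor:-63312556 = -2^2*17^1*931067^1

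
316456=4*79114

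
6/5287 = 6/5287 = 0.00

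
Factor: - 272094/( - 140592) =2^( - 3 )*29^( - 1 )*449^1 = 449/232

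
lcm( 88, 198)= 792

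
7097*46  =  326462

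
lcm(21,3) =21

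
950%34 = 32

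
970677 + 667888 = 1638565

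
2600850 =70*37155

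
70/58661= 70/58661 = 0.00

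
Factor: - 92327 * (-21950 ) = 2^1*5^2*17^1*439^1*5431^1 = 2026577650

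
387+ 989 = 1376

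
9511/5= 9511/5= 1902.20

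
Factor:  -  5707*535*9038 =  - 27595228310 = -  2^1*5^1 * 13^1*107^1  *  439^1*4519^1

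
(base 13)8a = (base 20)5E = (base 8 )162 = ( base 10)114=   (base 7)222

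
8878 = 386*23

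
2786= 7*398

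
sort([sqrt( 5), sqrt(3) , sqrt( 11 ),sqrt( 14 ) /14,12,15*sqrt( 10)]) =[ sqrt (14)/14,sqrt( 3), sqrt( 5), sqrt( 11),12,15 * sqrt(10 )]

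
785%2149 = 785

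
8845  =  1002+7843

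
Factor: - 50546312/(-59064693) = 2^3*3^( - 1)*53^1 *97^1*1229^1*19688231^( - 1)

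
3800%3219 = 581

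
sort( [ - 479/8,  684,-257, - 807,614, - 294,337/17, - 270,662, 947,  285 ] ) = [ - 807, -294, - 270 , - 257, - 479/8,337/17,285,614,  662,684,947]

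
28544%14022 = 500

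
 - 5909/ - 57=311/3=103.67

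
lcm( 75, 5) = 75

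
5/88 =5/88 = 0.06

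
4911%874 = 541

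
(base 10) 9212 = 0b10001111111100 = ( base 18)1A7E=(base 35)7I7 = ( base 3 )110122012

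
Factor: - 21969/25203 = -7323/8401= - 3^1*31^ (-1)* 271^(-1) * 2441^1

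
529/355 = 1+174/355 = 1.49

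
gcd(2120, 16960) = 2120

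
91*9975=907725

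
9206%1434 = 602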